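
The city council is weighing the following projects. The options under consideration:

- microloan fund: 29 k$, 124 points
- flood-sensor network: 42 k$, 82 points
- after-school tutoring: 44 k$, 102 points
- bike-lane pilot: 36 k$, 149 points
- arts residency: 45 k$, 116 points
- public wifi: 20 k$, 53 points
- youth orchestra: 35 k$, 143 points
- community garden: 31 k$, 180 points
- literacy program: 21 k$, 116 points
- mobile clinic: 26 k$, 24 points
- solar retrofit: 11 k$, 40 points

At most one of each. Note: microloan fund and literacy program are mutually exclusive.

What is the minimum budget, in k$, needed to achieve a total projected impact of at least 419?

87

Need the lightest bundle worth ≥ 419.
youth orchestra + community garden + literacy program reaches 439 using 87 k$.
Below 87 k$ the best achievable stays under 419.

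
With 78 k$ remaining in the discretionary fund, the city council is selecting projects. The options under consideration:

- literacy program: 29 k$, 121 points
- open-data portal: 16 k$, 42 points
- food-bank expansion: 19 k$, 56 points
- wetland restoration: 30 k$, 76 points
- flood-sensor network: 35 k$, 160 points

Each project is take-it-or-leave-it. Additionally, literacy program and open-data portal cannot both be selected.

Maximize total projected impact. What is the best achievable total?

281

By projected impact per k$: flood-sensor network 4.57, literacy program 4.17, food-bank expansion 2.95, open-data portal 2.62 lead.
Literacy program + flood-sensor network uses 64 of the 78 k$ and totals 281.
The closest alternative, open-data portal + food-bank expansion + flood-sensor network, reaches only 258.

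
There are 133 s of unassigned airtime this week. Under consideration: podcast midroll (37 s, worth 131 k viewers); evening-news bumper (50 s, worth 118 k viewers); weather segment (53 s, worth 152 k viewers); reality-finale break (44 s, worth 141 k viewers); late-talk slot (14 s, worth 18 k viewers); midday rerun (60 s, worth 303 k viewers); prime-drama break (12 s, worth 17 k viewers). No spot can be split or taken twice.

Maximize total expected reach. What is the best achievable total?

The ratio heuristic lands on podcast midroll + late-talk slot + midday rerun + prime-drama break (469) but leaves 10 s idle.
Dropping podcast midroll frees 37 s; slotting in reality-finale break (44 s) lifts the total to 479 at 130 s.

479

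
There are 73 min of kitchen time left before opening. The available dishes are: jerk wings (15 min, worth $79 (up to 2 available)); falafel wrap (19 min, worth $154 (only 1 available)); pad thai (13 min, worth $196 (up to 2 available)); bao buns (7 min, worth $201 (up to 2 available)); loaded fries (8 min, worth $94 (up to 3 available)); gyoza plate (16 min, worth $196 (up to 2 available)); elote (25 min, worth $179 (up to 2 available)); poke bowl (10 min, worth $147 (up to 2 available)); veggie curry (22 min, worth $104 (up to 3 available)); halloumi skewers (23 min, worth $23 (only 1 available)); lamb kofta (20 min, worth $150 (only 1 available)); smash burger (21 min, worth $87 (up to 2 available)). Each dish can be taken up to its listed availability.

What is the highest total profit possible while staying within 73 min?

Density check — bao buns 28.71, pad thai 15.08, poke bowl 14.70, gyoza plate 12.25 are the best per min.
Filling by ratio: 2×pad thai + 2×bao buns + loaded fries + 2×poke bowl for 1182, with 5 min left unused.
Dropping loaded fries and 2×poke bowl frees 28 min; slotting in 2×gyoza plate (32 min) lifts the total to 1186 at 72 min.
Nothing else within 73 min beats 1186.

1186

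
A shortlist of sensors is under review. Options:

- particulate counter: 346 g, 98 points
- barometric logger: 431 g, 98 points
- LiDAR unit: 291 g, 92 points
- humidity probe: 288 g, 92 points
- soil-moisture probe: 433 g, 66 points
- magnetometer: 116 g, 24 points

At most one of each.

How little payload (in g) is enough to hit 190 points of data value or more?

Minimise g subject to total data value ≥ 190.
particulate counter + humidity probe reaches 190 using 634 g.
No combination under 634 g hits 190.

634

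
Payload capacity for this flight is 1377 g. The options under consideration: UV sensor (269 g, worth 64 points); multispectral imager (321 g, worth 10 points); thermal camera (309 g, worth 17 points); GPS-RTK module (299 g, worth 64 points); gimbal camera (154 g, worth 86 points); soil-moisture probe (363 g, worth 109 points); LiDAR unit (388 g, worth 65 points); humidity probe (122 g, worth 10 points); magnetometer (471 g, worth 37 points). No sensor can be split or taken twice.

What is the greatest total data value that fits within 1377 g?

334

Taking the top-ratio sensors first gives UV sensor + GPS-RTK module + gimbal camera + soil-moisture probe + humidity probe for 333 (1207 g).
The 299 g tied up in GPS-RTK module is better spent on LiDAR unit — total rises to 334 (1296 g).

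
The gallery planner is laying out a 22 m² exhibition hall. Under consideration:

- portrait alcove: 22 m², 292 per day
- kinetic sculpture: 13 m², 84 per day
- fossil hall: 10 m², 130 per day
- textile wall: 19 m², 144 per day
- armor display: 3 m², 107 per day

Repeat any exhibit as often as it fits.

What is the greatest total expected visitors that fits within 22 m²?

Taking 7×armor display: 21 m² used, 749 in expected visitors.

749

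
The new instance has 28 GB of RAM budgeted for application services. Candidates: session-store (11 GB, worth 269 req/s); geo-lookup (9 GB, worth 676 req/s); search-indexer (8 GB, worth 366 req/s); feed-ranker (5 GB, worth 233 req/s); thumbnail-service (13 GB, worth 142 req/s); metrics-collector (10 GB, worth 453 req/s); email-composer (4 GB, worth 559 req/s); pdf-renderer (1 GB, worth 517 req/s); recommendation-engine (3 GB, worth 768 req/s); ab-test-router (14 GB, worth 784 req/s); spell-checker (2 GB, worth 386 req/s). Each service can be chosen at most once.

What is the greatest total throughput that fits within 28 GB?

Density check — pdf-renderer 517.00, recommendation-engine 256.00, spell-checker 193.00 are the best per GB.
Filling by ratio: geo-lookup + feed-ranker + email-composer + pdf-renderer + recommendation-engine + spell-checker for 3139, with 4 GB left unused.
Replace feed-ranker with search-indexer: the trade gains 133 net, giving 3272 at 27 GB.
Next best is geo-lookup + feed-ranker + email-composer + pdf-renderer + recommendation-engine + spell-checker at 3139 (24 GB) — short by 133.

3272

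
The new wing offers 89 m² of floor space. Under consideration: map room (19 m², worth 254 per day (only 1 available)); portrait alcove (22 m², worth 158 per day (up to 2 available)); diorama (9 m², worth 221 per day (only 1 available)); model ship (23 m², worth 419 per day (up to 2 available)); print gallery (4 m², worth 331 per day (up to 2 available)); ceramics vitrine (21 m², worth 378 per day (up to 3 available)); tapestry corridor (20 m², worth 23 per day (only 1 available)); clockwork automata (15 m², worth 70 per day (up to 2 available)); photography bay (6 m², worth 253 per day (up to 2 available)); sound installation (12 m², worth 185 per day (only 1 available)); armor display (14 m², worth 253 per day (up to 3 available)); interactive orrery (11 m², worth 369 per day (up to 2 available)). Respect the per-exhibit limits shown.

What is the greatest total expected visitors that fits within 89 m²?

2799

The ratio ordering already packs tightly: diorama + model ship + 2×print gallery + 2×photography bay + armor display + 2×interactive orrery, 88 m², 2799.
Nothing else within 89 m² beats 2799.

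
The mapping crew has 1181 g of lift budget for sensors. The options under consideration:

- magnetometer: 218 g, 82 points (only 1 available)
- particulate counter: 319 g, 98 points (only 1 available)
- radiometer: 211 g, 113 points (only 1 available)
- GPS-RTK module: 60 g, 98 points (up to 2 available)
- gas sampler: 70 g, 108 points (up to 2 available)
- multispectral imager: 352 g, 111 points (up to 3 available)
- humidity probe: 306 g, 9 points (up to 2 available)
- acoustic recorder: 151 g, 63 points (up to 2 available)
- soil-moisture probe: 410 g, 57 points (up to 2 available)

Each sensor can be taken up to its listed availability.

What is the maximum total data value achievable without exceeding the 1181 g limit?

The ratio heuristic lands on magnetometer + radiometer + 2×GPS-RTK module + 2×gas sampler + 2×acoustic recorder (733) but leaves 190 g idle.
The 151 g tied up in acoustic recorder is better spent on particulate counter — total rises to 768 (1159 g).
That's the maximum — no swap from here does better than 768.

768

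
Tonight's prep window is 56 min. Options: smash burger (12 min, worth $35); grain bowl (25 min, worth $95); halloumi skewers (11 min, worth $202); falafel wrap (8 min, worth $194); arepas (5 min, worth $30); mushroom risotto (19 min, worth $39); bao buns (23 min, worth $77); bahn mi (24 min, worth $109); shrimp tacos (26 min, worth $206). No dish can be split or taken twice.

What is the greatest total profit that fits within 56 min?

Best packing: halloumi skewers + falafel wrap + arepas + shrimp tacos — 50 min, 632 total.
Nothing else within 56 min beats 632.

632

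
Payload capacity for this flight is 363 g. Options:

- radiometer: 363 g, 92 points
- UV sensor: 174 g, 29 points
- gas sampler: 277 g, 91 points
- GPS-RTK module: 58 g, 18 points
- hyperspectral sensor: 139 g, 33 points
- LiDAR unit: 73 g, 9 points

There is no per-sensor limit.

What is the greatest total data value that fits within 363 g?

Ranking by ratio (data value/g): gas sampler 0.33, GPS-RTK module 0.31, radiometer 0.25, hyperspectral sensor 0.24.
Taking gas sampler + GPS-RTK module: 335 g used, 109 in data value.

109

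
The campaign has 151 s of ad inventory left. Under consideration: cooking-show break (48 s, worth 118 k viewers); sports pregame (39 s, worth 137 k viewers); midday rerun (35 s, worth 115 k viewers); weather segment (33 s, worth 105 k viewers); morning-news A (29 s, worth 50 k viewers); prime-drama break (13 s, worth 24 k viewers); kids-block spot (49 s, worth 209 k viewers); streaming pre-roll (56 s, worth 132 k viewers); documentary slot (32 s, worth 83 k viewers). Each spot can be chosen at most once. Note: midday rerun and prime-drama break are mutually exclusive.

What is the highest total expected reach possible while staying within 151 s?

512

By expected reach per s: kids-block spot 4.27, sports pregame 3.51, midday rerun 3.29, weather segment 3.18 lead.
Taking midday rerun + weather segment + kids-block spot + documentary slot: 149 s used, 512 in expected reach.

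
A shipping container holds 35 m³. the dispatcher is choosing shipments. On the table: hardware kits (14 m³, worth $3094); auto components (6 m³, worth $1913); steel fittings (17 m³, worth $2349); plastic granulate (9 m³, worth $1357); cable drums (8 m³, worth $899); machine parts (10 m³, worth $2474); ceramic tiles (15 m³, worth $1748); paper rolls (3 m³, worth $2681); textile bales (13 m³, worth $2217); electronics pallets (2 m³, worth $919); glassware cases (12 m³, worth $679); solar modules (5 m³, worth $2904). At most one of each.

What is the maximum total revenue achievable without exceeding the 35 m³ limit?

12248

Best packing: auto components + plastic granulate + machine parts + paper rolls + electronics pallets + solar modules — 35 m³, 12248 total.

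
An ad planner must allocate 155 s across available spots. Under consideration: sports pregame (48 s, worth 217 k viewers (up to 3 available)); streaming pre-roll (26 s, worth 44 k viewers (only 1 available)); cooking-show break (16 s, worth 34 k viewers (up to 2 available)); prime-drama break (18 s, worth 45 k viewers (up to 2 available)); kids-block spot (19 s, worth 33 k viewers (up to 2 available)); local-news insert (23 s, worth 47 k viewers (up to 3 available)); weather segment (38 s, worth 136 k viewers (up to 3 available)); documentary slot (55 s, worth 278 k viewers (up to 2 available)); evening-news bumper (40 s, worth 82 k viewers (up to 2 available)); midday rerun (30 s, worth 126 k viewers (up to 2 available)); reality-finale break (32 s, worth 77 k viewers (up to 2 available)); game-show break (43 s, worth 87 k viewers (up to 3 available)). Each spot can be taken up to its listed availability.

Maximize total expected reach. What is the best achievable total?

712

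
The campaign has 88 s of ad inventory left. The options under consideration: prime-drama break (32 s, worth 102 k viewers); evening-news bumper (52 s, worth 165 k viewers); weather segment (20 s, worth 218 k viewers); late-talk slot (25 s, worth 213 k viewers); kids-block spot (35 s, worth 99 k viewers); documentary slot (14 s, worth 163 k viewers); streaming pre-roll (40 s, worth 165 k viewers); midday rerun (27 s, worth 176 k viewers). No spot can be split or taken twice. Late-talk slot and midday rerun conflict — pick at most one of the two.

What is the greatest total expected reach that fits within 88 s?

Ranking by ratio (expected reach/s): documentary slot 11.64, weather segment 10.90, late-talk slot 8.52.
Taking weather segment + late-talk slot + streaming pre-roll: 85 s used, 596 in expected reach.
Every other selection either busts 88 s or breaks a pairing rule or fails to beat 596.

596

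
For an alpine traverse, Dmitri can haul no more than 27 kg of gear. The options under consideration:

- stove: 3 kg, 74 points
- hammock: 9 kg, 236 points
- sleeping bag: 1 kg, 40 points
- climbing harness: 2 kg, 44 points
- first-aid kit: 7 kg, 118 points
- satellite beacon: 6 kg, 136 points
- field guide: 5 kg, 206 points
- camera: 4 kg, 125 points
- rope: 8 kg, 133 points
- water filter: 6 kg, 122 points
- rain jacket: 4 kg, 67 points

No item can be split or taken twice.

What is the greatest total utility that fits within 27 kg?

787

A density-first pass picks stove + hammock + sleeping bag + climbing harness + field guide + camera — 725 at 24 kg.
Replace stove with satellite beacon: the trade gains 62 net, giving 787 at 27 kg.
An exhaustive check of the 2048 subsets confirms 787.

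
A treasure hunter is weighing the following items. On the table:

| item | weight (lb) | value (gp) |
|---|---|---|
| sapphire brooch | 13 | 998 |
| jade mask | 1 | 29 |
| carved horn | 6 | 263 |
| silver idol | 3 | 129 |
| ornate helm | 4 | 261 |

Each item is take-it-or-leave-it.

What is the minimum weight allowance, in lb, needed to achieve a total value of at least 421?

10

Minimise lb subject to total value ≥ 421.
jade mask + carved horn + silver idol reaches 421 using 10 lb.
Any bundle with less than 10 lb falls short of 421.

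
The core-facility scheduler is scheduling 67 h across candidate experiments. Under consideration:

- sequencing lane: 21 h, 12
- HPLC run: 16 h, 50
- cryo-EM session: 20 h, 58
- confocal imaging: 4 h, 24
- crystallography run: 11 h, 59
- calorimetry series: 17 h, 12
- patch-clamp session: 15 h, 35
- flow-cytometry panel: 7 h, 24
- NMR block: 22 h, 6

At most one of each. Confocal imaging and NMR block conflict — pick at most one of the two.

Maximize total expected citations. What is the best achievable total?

226

Taking the top-ratio experiments first gives HPLC run + cryo-EM session + confocal imaging + crystallography run + flow-cytometry panel for 215 (58 h).
Dropping flow-cytometry panel frees 7 h; slotting in patch-clamp session (15 h) lifts the total to 226 at 66 h.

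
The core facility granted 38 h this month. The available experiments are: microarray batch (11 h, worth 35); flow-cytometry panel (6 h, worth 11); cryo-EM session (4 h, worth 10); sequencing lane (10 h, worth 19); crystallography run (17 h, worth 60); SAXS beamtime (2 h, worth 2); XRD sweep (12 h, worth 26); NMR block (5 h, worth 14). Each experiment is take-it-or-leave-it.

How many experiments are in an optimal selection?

4

Best achievable expected citations is 119.
microarray batch + cryo-EM session + crystallography run + NMR block hits 119 at 37 h.
Any selection reaching 119 contains exactly 4 experiments.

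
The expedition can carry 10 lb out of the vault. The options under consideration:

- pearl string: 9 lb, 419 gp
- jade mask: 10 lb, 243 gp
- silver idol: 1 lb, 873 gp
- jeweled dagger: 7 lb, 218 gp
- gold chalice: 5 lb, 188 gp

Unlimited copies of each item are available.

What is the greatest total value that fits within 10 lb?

8730

By value per lb: silver idol 873.00, pearl string 46.56, gold chalice 37.60, jeweled dagger 31.14 lead.
Taking 10×silver idol: 10 lb used, 8730 in value.
Nothing else within 10 lb beats 8730.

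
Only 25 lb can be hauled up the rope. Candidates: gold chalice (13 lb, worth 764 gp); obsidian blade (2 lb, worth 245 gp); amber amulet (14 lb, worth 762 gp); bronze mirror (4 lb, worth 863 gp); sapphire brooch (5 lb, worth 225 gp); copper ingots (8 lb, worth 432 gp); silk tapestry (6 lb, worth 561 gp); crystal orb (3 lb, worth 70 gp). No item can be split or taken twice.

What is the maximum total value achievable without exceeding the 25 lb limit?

2433

Taking gold chalice + obsidian blade + bronze mirror + silk tapestry: 25 lb used, 2433 in value.
Runner-up obsidian blade + bronze mirror + sapphire brooch + copper ingots + silk tapestry tops out at 2326.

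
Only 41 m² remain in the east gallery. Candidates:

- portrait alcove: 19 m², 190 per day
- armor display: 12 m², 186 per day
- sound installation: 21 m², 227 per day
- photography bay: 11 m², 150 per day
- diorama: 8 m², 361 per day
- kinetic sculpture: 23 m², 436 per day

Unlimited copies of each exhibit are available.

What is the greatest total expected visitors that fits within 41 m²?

1805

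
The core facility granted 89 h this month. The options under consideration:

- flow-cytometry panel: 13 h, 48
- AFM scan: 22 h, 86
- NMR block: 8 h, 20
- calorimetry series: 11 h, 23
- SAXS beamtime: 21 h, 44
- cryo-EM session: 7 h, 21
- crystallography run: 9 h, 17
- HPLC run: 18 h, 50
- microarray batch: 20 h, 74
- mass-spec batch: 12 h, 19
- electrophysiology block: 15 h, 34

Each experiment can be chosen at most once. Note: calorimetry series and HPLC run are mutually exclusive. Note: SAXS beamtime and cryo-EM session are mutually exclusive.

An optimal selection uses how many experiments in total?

6

The maximum expected citations within 89 h is 299.
One optimal bundle: flow-cytometry panel + AFM scan + NMR block + cryo-EM session + HPLC run + microarray batch (88 h).
Every optimal selection uses 6 experiments.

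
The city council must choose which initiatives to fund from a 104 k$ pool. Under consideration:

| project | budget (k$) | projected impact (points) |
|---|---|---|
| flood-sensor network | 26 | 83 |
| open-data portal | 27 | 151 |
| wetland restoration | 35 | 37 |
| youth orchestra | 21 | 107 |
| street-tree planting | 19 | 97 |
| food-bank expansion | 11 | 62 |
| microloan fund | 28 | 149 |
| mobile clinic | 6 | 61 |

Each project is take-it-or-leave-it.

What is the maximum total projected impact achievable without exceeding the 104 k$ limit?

565

Greedy by ratio would take open-data portal + street-tree planting + food-bank expansion + microloan fund + mobile clinic: 91 k$ used, total 520.
Replace food-bank expansion with youth orchestra: the trade gains 45 net, giving 565 at 101 k$.
The closest alternative, open-data portal + youth orchestra + food-bank expansion + microloan fund + mobile clinic, reaches only 530.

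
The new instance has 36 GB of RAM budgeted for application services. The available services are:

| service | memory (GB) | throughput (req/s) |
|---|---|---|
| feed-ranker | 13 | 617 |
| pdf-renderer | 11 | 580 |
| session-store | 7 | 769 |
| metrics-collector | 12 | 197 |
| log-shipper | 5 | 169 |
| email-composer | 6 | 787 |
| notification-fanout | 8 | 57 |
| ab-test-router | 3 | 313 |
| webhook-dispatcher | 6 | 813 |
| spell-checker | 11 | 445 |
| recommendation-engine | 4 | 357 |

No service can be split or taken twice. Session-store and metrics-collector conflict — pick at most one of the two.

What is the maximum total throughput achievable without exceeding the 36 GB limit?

3343

Greedy by ratio would take session-store + log-shipper + email-composer + ab-test-router + webhook-dispatcher + recommendation-engine: 31 GB used, total 3208.
Dropping log-shipper and ab-test-router frees 8 GB; slotting in feed-ranker (13 GB) lifts the total to 3343 at 36 GB.
An exhaustive check of the 2048 subsets confirms 3343.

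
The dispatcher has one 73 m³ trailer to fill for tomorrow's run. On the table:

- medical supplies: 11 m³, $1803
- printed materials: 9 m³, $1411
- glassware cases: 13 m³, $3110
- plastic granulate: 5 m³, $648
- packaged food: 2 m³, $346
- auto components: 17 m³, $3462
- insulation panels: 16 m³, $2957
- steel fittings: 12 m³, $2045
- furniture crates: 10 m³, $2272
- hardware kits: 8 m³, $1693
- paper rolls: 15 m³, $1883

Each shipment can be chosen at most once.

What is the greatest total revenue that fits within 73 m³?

Ranking by ratio (revenue/m³): glassware cases 239.23, furniture crates 227.20, hardware kits 211.62.
Filling by ratio: glassware cases + plastic granulate + packaged food + auto components + insulation panels + furniture crates + hardware kits for 14488, with 2 m³ left unused.
Replace plastic granulate and packaged food with printed materials: the trade gains 417 net, giving 14905 at 73 m³.
Nothing else within 73 m³ beats 14905.

14905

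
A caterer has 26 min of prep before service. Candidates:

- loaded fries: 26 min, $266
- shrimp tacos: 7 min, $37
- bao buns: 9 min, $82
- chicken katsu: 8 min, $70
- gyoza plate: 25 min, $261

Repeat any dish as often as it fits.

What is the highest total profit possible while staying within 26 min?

Density check — gyoza plate 10.44, loaded fries 10.23, bao buns 9.11 are the best per min.
The ratio heuristic lands on gyoza plate (261) but leaves 1 min idle.
Dropping gyoza plate frees 25 min; slotting in loaded fries (26 min) lifts the total to 266 at 26 min.
No other feasible combination exceeds 266.

266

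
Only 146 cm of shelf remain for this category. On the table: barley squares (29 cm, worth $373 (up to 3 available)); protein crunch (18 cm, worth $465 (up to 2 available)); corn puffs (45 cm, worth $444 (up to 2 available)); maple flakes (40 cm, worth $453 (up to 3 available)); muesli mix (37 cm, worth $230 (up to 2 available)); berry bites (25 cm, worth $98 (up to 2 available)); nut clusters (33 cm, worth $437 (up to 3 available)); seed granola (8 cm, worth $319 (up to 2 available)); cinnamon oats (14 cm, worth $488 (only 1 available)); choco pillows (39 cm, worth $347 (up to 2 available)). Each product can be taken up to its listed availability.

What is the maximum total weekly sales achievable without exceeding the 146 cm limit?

2962

The ratio heuristic lands on 2×protein crunch + 2×nut clusters + 2×seed granola + cinnamon oats (2930) but leaves 14 cm idle.
Dropping 2×nut clusters frees 66 cm; slotting in 2×maple flakes (80 cm) lifts the total to 2962 at 146 cm.
Nothing else within 146 cm beats 2962.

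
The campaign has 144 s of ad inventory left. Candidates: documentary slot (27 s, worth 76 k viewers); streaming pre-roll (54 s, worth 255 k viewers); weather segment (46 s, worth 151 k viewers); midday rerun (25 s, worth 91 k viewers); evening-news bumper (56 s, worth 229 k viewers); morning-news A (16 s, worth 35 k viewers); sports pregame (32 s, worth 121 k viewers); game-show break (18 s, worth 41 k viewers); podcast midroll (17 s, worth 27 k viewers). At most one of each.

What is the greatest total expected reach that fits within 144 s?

Taking streaming pre-roll + evening-news bumper + sports pregame: 142 s used, 605 in expected reach.
Nothing else within 144 s beats 605.

605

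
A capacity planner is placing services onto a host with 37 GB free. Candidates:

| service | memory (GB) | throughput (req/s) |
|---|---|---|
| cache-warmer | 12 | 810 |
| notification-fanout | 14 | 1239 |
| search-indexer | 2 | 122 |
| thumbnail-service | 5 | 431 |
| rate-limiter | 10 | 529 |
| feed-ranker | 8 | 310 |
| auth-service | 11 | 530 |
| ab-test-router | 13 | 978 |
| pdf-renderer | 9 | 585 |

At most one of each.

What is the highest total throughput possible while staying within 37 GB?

2802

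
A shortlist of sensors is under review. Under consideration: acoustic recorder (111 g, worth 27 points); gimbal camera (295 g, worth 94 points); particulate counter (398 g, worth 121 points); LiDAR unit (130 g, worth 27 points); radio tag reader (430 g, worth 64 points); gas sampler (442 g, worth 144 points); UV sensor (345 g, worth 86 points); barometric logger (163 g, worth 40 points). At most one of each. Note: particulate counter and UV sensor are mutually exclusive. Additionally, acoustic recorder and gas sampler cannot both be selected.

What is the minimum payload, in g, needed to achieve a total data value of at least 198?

693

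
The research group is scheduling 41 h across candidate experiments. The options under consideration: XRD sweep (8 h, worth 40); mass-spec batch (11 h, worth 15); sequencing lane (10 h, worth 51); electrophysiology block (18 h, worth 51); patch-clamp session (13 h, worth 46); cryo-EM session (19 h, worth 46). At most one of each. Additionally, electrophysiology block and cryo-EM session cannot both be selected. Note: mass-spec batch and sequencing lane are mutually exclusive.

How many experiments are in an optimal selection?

3

Optimal total is 148.
One optimal bundle: sequencing lane + electrophysiology block + patch-clamp session (41 h).
Every optimal selection uses 3 experiments.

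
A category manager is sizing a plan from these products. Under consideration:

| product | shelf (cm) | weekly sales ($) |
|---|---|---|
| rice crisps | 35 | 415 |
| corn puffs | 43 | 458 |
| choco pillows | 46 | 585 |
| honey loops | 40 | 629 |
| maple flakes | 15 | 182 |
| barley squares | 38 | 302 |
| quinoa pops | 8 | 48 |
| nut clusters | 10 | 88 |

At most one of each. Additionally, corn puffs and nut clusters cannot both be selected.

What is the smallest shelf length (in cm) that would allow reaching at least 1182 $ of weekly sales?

86

Look for the lowest-shelf combination reaching 1182.
choco pillows + honey loops: 1214 weekly sales at 86 cm.
Below 86 cm the best achievable stays under 1182.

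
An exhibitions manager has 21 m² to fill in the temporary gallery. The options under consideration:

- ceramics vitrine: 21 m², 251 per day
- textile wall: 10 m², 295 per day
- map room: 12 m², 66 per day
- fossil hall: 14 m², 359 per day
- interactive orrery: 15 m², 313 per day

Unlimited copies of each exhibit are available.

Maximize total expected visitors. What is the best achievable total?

590

Ranking by ratio (expected visitors/m²): textile wall 29.50, fossil hall 25.64, interactive orrery 20.87, ceramics vitrine 11.95.
Taking 2×textile wall: 20 m² used, 590 in expected visitors.
Every other selection either busts 21 m² or fails to beat 590.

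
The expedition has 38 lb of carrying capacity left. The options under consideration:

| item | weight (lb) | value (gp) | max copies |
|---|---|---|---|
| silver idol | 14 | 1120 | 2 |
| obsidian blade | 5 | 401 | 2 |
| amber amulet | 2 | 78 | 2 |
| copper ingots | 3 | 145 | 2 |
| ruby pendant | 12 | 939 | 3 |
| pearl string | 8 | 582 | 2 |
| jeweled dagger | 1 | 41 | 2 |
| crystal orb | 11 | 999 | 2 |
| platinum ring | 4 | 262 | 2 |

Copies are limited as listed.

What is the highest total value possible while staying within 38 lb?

Taking the top-ratio items first gives 2×obsidian blade + 2×jeweled dagger + 2×crystal orb + platinum ring for 3144 (38 lb).
Dropping 2×obsidian blade and platinum ring frees 14 lb; slotting in silver idol (14 lb) lifts the total to 3200 at 38 lb.
Nothing else within 38 lb beats 3200.

3200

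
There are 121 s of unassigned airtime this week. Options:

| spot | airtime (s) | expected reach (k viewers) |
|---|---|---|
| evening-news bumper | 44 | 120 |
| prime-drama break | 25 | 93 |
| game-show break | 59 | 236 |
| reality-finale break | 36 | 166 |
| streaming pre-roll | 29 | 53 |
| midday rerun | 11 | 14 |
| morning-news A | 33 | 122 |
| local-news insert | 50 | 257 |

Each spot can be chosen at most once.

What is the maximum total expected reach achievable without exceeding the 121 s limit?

545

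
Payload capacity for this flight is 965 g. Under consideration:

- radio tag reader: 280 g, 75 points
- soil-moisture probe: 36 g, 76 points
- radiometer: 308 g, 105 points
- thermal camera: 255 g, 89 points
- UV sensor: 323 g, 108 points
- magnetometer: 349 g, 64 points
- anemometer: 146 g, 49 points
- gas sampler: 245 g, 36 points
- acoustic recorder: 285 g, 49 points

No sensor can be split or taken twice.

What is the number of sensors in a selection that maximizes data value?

4

Optimal total is 378.
For example soil-moisture probe + radiometer + thermal camera + UV sensor achieves it, using 922 g.
All optima have 4 sensors.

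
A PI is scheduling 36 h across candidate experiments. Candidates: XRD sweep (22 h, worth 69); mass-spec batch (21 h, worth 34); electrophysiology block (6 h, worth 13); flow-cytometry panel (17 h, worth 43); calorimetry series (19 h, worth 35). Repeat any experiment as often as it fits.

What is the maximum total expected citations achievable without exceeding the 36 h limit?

95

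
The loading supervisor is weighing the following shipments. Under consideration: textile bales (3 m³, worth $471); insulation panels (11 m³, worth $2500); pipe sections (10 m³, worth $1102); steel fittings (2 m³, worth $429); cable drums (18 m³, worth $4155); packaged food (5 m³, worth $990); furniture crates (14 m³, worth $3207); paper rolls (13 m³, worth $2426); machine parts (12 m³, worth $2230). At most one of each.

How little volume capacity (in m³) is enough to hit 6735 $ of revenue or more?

Minimise m³ subject to total revenue ≥ 6735.
insulation panels + steel fittings + cable drums reaches 7084 using 31 m³.
Below 31 m³ the best achievable stays under 6735.

31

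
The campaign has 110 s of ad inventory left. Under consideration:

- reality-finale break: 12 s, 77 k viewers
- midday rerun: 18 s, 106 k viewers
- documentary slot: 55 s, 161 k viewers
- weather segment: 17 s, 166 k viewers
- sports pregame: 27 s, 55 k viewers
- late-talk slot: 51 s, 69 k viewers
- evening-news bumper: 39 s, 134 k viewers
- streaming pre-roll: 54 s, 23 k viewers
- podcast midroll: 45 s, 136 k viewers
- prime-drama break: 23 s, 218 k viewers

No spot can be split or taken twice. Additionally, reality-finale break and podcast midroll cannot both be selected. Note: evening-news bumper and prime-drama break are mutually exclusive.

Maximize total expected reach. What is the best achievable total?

Best packing: midday rerun + weather segment + podcast midroll + prime-drama break — 103 s, 626 total.

626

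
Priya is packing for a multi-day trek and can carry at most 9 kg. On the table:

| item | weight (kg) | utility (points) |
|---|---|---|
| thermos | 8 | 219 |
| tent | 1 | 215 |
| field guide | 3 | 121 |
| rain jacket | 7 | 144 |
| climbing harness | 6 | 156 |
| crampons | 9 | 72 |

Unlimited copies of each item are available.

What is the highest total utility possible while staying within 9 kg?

1935

9×tent uses 9 of the 9 kg and totals 1935.
Every other selection either busts 9 kg or fails to beat 1935.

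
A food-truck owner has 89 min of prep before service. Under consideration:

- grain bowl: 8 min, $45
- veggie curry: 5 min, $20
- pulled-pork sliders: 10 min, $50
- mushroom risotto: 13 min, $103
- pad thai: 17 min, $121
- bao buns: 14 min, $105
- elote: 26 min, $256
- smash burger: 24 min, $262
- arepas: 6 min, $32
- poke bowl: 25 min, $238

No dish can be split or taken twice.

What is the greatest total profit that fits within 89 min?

Filling by ratio: mushroom risotto + elote + smash burger + poke bowl for 859, with 1 min left unused.
Dropping mushroom risotto frees 13 min; slotting in bao buns (14 min) lifts the total to 861 at 89 min.

861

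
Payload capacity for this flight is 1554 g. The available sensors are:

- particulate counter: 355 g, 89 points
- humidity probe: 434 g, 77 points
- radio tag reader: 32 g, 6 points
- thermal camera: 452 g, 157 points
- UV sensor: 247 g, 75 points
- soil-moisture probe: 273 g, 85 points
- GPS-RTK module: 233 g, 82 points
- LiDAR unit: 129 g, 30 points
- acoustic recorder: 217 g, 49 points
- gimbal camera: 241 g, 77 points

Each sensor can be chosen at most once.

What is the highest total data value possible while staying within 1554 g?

490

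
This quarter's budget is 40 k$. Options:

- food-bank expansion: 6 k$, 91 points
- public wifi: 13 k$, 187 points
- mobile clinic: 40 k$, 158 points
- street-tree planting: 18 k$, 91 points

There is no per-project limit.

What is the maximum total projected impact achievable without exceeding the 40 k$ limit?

Filling by ratio: 6×food-bank expansion for 546, with 4 k$ left unused.
Replace 6×food-bank expansion with 3×public wifi: the trade gains 15 net, giving 561 at 39 k$.

561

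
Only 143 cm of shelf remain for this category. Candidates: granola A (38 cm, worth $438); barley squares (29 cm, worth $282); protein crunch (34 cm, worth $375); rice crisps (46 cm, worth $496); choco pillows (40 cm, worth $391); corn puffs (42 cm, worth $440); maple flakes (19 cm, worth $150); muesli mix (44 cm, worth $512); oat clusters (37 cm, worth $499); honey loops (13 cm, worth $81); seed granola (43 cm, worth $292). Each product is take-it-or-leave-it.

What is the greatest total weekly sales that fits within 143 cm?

1601

Density check — oat clusters 13.49, muesli mix 11.64, granola A 11.53, protein crunch 11.03 are the best per cm.
A density-first pass picks granola A + maple flakes + muesli mix + oat clusters — 1599 at 138 cm.
The 38 cm tied up in granola A is better spent on corn puffs — total rises to 1601 (142 cm).
Runner-up granola A + maple flakes + muesli mix + oat clusters tops out at 1599.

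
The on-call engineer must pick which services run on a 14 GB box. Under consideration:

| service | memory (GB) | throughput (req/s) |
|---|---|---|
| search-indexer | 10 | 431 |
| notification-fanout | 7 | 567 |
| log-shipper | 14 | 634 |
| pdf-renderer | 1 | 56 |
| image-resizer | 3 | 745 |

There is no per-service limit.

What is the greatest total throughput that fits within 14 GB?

Best packing: 2×pdf-renderer + 4×image-resizer — 14 GB, 3092 total.
Every other selection either busts 14 GB or fails to beat 3092.

3092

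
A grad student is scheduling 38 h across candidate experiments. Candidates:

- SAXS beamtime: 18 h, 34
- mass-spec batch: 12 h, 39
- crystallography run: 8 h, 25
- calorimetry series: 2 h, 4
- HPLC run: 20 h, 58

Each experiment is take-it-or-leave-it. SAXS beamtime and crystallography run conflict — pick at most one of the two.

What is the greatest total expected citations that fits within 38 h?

A density-first pass picks mass-spec batch + crystallography run + calorimetry series — 68 at 22 h.
Dropping crystallography run frees 8 h; slotting in HPLC run (20 h) lifts the total to 101 at 34 h.
Every other selection either busts 38 h or breaks a pairing rule or fails to beat 101.

101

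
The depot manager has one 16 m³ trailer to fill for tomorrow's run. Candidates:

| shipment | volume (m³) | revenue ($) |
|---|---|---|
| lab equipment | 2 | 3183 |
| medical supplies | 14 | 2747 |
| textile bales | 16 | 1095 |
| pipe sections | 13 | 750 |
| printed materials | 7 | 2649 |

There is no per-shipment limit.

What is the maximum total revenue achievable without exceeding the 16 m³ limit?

25464

Taking 8×lab equipment: 16 m³ used, 25464 in revenue.
Nothing else within 16 m³ beats 25464.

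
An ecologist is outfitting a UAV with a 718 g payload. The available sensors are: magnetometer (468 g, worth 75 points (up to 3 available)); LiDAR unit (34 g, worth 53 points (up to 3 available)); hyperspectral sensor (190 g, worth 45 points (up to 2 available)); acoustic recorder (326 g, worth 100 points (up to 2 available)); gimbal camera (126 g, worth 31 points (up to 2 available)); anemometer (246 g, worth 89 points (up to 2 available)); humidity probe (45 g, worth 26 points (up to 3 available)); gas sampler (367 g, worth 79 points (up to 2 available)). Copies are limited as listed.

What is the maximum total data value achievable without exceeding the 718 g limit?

389

The ratio heuristic lands on 3×LiDAR unit + gimbal camera + anemometer + 3×humidity probe (357) but leaves 109 g idle.
Dropping gimbal camera and humidity probe frees 171 g; slotting in anemometer (246 g) lifts the total to 389 at 684 g.
Every other selection either busts 718 g or exceeds an availability limit or fails to beat 389.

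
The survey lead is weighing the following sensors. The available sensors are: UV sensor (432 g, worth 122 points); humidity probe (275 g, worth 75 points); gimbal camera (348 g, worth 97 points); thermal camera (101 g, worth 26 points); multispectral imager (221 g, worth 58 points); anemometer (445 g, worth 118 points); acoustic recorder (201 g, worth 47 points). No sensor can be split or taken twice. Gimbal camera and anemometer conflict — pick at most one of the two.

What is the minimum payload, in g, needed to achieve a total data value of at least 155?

569

Need the lightest bundle worth ≥ 155.
gimbal camera + multispectral imager: 155 data value at 569 g.
No combination under 569 g hits 155.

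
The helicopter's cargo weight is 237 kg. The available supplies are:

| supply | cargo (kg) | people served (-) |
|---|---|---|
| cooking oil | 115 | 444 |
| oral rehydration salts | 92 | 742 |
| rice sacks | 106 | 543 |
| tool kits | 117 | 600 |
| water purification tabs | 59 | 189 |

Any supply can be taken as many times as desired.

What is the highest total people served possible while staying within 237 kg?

1484

Taking 2×oral rehydration salts: 184 kg used, 1484 in people served.
No other feasible combination exceeds 1484.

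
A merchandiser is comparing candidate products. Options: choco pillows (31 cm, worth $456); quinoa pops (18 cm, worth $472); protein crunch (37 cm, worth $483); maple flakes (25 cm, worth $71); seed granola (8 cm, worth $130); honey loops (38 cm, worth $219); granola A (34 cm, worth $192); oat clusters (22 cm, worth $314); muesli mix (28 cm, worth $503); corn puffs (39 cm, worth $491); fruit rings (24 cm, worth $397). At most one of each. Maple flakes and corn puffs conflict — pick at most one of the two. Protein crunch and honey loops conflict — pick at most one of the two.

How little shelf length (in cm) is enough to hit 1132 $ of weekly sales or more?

Need the lightest bundle worth ≥ 1132.
Taking quinoa pops + oat clusters + fruit rings gives 1183 (≥ 1132) for 64 cm.
No combination under 64 cm hits 1132.

64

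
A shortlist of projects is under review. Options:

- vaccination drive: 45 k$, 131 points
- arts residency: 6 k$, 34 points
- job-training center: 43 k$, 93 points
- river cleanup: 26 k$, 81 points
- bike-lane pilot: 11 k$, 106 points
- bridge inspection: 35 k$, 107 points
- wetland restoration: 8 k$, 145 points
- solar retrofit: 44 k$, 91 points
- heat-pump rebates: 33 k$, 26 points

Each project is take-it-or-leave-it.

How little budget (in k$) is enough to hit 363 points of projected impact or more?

Look for the lowest-budget combination reaching 363.
Taking arts residency + river cleanup + bike-lane pilot + wetland restoration gives 366 (≥ 363) for 51 k$.
No combination under 51 k$ hits 363.

51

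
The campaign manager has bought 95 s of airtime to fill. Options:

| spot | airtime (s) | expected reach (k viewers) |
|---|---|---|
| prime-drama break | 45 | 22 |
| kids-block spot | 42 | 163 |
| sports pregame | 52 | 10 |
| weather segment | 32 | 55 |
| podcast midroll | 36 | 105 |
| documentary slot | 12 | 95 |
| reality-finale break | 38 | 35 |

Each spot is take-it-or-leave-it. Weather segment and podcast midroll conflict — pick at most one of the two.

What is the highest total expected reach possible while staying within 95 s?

Taking kids-block spot + podcast midroll + documentary slot: 90 s used, 363 in expected reach.

363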